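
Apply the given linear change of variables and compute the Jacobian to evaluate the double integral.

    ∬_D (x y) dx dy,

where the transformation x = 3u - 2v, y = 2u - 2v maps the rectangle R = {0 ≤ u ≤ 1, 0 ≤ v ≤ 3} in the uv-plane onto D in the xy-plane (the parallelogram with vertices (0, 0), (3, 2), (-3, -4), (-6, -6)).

Compute the Jacobian determinant of (x, y) with respect to (u, v):

    ∂(x,y)/∂(u,v) = | 3  -2 | = (3)(-2) - (-2)(2) = -2.
                   | 2  -2 |

Its absolute value is |J| = 2 (the area scaling factor).

Substituting x = 3u - 2v, y = 2u - 2v into the integrand,

    x y → 6u^2 - 10u v + 4v^2,

so the integral becomes

    ∬_R (6u^2 - 10u v + 4v^2) · |J| du dv = ∫_0^1 ∫_0^3 (12u^2 - 20u v + 8v^2) dv du.

Inner (v): 36u^2 - 90u + 72.
Outer (u): 39.

Therefore ∬_D (x y) dx dy = 39.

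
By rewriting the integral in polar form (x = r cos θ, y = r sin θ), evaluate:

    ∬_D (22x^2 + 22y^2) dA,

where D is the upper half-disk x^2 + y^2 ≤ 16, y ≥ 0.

The region D is 0 ≤ r ≤ 4, 0 ≤ θ ≤ π in polar coordinates, where x = r cos(θ), y = r sin(θ), and dA = r dr dθ.

Under the substitution, the integrand becomes 22r^2, so

    ∬_D (22x^2 + 22y^2) dA = ∫_{0}^{π} ∫_{0}^{4} (22r^2) · r dr dθ.

Inner integral (in r): ∫_{0}^{4} (22r^2) · r dr = 1408.

Outer integral (in θ): ∫_{0}^{π} (1408) dθ = 1408π.

Therefore ∬_D (22x^2 + 22y^2) dA = 1408π.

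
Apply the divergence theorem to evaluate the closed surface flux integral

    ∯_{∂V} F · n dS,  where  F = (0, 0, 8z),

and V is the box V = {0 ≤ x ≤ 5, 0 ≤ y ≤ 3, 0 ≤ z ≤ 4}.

By the divergence theorem,

    ∯_{∂V} F · n dS = ∭_V (∇ · F) dV.

Compute the divergence:
    ∇ · F = ∂F_x/∂x + ∂F_y/∂y + ∂F_z/∂z = 0 + 0 + 8 = 8.

V is a rectangular box, so dV = dx dy dz with 0 ≤ x ≤ 5, 0 ≤ y ≤ 3, 0 ≤ z ≤ 4.

Integrate (8) over V as an iterated integral:

    ∭_V (∇·F) dV = ∫_0^{5} ∫_0^{3} ∫_0^{4} (8) dz dy dx.

Inner (z from 0 to 4): 32.
Middle (y from 0 to 3): 96.
Outer (x from 0 to 5): 480.

Therefore ∯_{∂V} F · n dS = 480.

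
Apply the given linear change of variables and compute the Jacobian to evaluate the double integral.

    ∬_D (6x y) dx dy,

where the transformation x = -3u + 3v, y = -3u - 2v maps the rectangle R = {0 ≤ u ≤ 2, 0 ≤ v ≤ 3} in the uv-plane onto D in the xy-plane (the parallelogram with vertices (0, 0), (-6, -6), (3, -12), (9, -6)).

Compute the Jacobian determinant of (x, y) with respect to (u, v):

    ∂(x,y)/∂(u,v) = | -3  3 | = (-3)(-2) - (3)(-3) = 15.
                   | -3  -2 |

Its absolute value is |J| = 15 (the area scaling factor).

Substituting x = -3u + 3v, y = -3u - 2v into the integrand,

    6x y → 54u^2 - 18u v - 36v^2,

so the integral becomes

    ∬_R (54u^2 - 18u v - 36v^2) · |J| du dv = ∫_0^2 ∫_0^3 (810u^2 - 270u v - 540v^2) dv du.

Inner (v): 2430u^2 - 1215u - 4860.
Outer (u): -5670.

Therefore ∬_D (6x y) dx dy = -5670.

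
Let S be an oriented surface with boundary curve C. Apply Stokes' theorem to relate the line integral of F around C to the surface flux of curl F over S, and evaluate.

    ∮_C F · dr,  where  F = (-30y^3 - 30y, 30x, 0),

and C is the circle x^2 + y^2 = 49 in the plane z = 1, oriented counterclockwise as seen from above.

Let S be the flat disk x^2 + y^2 ≤ 49 in the plane z = 1, with upward unit normal n̂ = ẑ. By Stokes' theorem,

    ∮_C F · dr = ∬_S (∇ × F) · n̂ dS = ∬_D (curl F)_z dA,

where D is the disk x^2 + y^2 ≤ 49.

Compute the curl of F = (-30y^3 - 30y, 30x, 0):
    (∇ × F)_x = ∂F_z/∂y - ∂F_y/∂z = 0,
    (∇ × F)_y = ∂F_x/∂z - ∂F_z/∂x = 0,
    (∇ × F)_z = ∂F_y/∂x - ∂F_x/∂y = 90y^2 + 60.

On z = 1, (curl F)_z = 90y^2 + 60.

Convert to polar (x = r cos θ, y = r sin θ, dA = r dr dθ); the integrand becomes 90r^2sin(θ)^2 + 60, so

    ∬_D (curl F)_z dA = ∫_0^{2π} ∫_0^{7} (90r^2sin(θ)^2 + 60) · r dr dθ.

Inner (r from 0 to 7): 108045sin(θ)^2/2 + 1470.
Outer (θ from 0 to 2π): 113925π/2.

Therefore ∮_C F · dr = 113925π/2.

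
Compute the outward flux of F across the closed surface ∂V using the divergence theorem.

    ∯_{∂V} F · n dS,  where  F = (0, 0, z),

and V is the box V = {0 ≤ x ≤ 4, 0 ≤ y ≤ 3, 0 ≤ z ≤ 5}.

By the divergence theorem,

    ∯_{∂V} F · n dS = ∭_V (∇ · F) dV.

Compute the divergence:
    ∇ · F = ∂F_x/∂x + ∂F_y/∂y + ∂F_z/∂z = 0 + 0 + 1 = 1.

V is a rectangular box, so dV = dx dy dz with 0 ≤ x ≤ 4, 0 ≤ y ≤ 3, 0 ≤ z ≤ 5.

Integrate (1) over V as an iterated integral:

    ∭_V (∇·F) dV = ∫_0^{4} ∫_0^{3} ∫_0^{5} (1) dz dy dx.

Inner (z from 0 to 5): 5.
Middle (y from 0 to 3): 15.
Outer (x from 0 to 4): 60.

Therefore ∯_{∂V} F · n dS = 60.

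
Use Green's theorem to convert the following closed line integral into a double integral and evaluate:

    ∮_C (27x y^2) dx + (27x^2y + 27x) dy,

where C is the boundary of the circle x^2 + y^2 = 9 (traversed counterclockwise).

Green's theorem converts the closed line integral into a double integral over the enclosed region D:

    ∮_C P dx + Q dy = ∬_D (∂Q/∂x - ∂P/∂y) dA.

Here P = 27x y^2, Q = 27x^2y + 27x, so

    ∂Q/∂x = 54x y + 27,    ∂P/∂y = 54x y,
    ∂Q/∂x - ∂P/∂y = 27.

D is the region x^2 + y^2 ≤ 9. Evaluating the double integral:

In polar coordinates (x = r cos θ, y = r sin θ, dA = r dr dθ) the integrand becomes 27, so

    ∬_D (27) dA = ∫_0^{2π} ∫_0^{3} (27) · r dr dθ.

Inner (r from 0 to 3): 243/2.
Outer (θ from 0 to 2π): 243π.

Therefore ∮_C P dx + Q dy = 243π.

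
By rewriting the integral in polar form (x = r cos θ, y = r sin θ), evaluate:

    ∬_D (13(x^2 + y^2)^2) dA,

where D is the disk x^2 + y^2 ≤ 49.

The region D is 0 ≤ r ≤ 7, 0 ≤ θ ≤ 2π in polar coordinates, where x = r cos(θ), y = r sin(θ), and dA = r dr dθ.

Under the substitution, the integrand becomes 13r^4, so

    ∬_D (13(x^2 + y^2)^2) dA = ∫_{0}^{2π} ∫_{0}^{7} (13r^4) · r dr dθ.

Inner integral (in r): ∫_{0}^{7} (13r^4) · r dr = 1529437/6.

Outer integral (in θ): ∫_{0}^{2π} (1529437/6) dθ = 1529437π/3.

Therefore ∬_D (13(x^2 + y^2)^2) dA = 1529437π/3.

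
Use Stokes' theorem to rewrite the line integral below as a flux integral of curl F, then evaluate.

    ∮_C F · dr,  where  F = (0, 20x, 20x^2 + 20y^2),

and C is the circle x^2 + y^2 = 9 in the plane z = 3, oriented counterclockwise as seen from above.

Let S be the flat disk x^2 + y^2 ≤ 9 in the plane z = 3, with upward unit normal n̂ = ẑ. By Stokes' theorem,

    ∮_C F · dr = ∬_S (∇ × F) · n̂ dS = ∬_D (curl F)_z dA,

where D is the disk x^2 + y^2 ≤ 9.

Compute the curl of F = (0, 20x, 20x^2 + 20y^2):
    (∇ × F)_x = ∂F_z/∂y - ∂F_y/∂z = 40y,
    (∇ × F)_y = ∂F_x/∂z - ∂F_z/∂x = -40x,
    (∇ × F)_z = ∂F_y/∂x - ∂F_x/∂y = 20.

On z = 3, (curl F)_z = 20.

Convert to polar (x = r cos θ, y = r sin θ, dA = r dr dθ); the integrand becomes 20, so

    ∬_D (curl F)_z dA = ∫_0^{2π} ∫_0^{3} (20) · r dr dθ.

Inner (r from 0 to 3): 90.
Outer (θ from 0 to 2π): 180π.

Therefore ∮_C F · dr = 180π.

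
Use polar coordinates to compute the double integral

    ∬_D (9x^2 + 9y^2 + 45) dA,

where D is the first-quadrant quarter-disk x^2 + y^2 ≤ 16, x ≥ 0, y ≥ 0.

The region D is 0 ≤ r ≤ 4, 0 ≤ θ ≤ π/2 in polar coordinates, where x = r cos(θ), y = r sin(θ), and dA = r dr dθ.

Under the substitution, the integrand becomes 9r^2 + 45, so

    ∬_D (9x^2 + 9y^2 + 45) dA = ∫_{0}^{π/2} ∫_{0}^{4} (9r^2 + 45) · r dr dθ.

Inner integral (in r): ∫_{0}^{4} (9r^2 + 45) · r dr = 936.

Outer integral (in θ): ∫_{0}^{π/2} (936) dθ = 468π.

Therefore ∬_D (9x^2 + 9y^2 + 45) dA = 468π.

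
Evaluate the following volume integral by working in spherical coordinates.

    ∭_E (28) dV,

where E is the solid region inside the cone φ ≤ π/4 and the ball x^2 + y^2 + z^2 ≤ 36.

In spherical coordinates, x = ρ sin(φ) cos(θ), y = ρ sin(φ) sin(θ), z = ρ cos(φ), and dV = ρ^2 sin(φ) dρ dφ dθ.

The integrand becomes 28, so

    ∭_E (28) dV = ∫_{0}^{2π} ∫_{0}^{π/4} ∫_{0}^{6} (28) · ρ^2 sin(φ) dρ dφ dθ.

Inner (ρ): 2016sin(φ).
Middle (φ): 2016 - 1008sqrt(2).
Outer (θ): 2016π (2 - sqrt(2)).

Therefore the triple integral equals 2016π (2 - sqrt(2)).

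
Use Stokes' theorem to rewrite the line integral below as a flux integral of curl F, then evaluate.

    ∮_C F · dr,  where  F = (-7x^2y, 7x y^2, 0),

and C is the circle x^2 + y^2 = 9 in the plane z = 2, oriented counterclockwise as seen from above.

Let S be the flat disk x^2 + y^2 ≤ 9 in the plane z = 2, with upward unit normal n̂ = ẑ. By Stokes' theorem,

    ∮_C F · dr = ∬_S (∇ × F) · n̂ dS = ∬_D (curl F)_z dA,

where D is the disk x^2 + y^2 ≤ 9.

Compute the curl of F = (-7x^2y, 7x y^2, 0):
    (∇ × F)_x = ∂F_z/∂y - ∂F_y/∂z = 0,
    (∇ × F)_y = ∂F_x/∂z - ∂F_z/∂x = 0,
    (∇ × F)_z = ∂F_y/∂x - ∂F_x/∂y = 7x^2 + 7y^2.

On z = 2, (curl F)_z = 7x^2 + 7y^2.

Convert to polar (x = r cos θ, y = r sin θ, dA = r dr dθ); the integrand becomes 7r^2, so

    ∬_D (curl F)_z dA = ∫_0^{2π} ∫_0^{3} (7r^2) · r dr dθ.

Inner (r from 0 to 3): 567/4.
Outer (θ from 0 to 2π): 567π/2.

Therefore ∮_C F · dr = 567π/2.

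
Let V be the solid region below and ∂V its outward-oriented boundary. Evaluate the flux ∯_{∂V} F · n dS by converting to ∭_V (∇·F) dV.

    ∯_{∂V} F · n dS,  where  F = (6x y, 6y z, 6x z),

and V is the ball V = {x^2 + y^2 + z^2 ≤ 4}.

By the divergence theorem,

    ∯_{∂V} F · n dS = ∭_V (∇ · F) dV.

Compute the divergence:
    ∇ · F = ∂F_x/∂x + ∂F_y/∂y + ∂F_z/∂z = 6y + 6z + 6x = 6x + 6y + 6z.

In spherical coordinates, x = ρ sin(φ) cos(θ), y = ρ sin(φ) sin(θ), z = ρ cos(φ), dV = ρ^2 sin(φ) dρ dφ dθ, with 0 ≤ ρ ≤ 2, 0 ≤ φ ≤ π, 0 ≤ θ ≤ 2π.

The integrand, after substitution and multiplying by the volume element, becomes (6ρ (sqrt(2)sin(φ)sin(θ + π/4) + cos(φ))) · ρ^2 sin(φ), so

    ∭_V (∇·F) dV = ∫_0^{2π} ∫_0^{π} ∫_0^{2} (6ρ (sqrt(2)sin(φ)sin(θ + π/4) + cos(φ))) · ρ^2 sin(φ) dρ dφ dθ.

Inner (ρ from 0 to 2): 24(sqrt(2)sin(φ)sin(θ + π/4) + cos(φ))sin(φ).
Middle (φ from 0 to π): 12sqrt(2)π sin(θ + π/4).
Outer (θ from 0 to 2π): 0.

Therefore ∯_{∂V} F · n dS = 0.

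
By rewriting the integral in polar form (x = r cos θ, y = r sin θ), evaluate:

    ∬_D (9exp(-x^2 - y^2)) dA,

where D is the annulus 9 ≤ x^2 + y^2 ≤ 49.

The region D is 3 ≤ r ≤ 7, 0 ≤ θ ≤ 2π in polar coordinates, where x = r cos(θ), y = r sin(θ), and dA = r dr dθ.

Under the substitution, the integrand becomes 9exp(-r^2), so

    ∬_D (9exp(-x^2 - y^2)) dA = ∫_{0}^{2π} ∫_{3}^{7} (9exp(-r^2)) · r dr dθ.

Inner integral (in r): ∫_{3}^{7} (9exp(-r^2)) · r dr = -(9 - 9exp(40))exp(-49)/2.

Outer integral (in θ): ∫_{0}^{2π} (-(9 - 9exp(40))exp(-49)/2) dθ = -9π (1 - exp(40))exp(-49).

Therefore ∬_D (9exp(-x^2 - y^2)) dA = -9π (1 - exp(40))exp(-49).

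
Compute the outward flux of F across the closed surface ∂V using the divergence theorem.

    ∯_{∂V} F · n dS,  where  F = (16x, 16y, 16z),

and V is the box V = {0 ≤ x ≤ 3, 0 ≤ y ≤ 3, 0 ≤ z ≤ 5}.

By the divergence theorem,

    ∯_{∂V} F · n dS = ∭_V (∇ · F) dV.

Compute the divergence:
    ∇ · F = ∂F_x/∂x + ∂F_y/∂y + ∂F_z/∂z = 16 + 16 + 16 = 48.

V is a rectangular box, so dV = dx dy dz with 0 ≤ x ≤ 3, 0 ≤ y ≤ 3, 0 ≤ z ≤ 5.

Integrate (48) over V as an iterated integral:

    ∭_V (∇·F) dV = ∫_0^{3} ∫_0^{3} ∫_0^{5} (48) dz dy dx.

Inner (z from 0 to 5): 240.
Middle (y from 0 to 3): 720.
Outer (x from 0 to 3): 2160.

Therefore ∯_{∂V} F · n dS = 2160.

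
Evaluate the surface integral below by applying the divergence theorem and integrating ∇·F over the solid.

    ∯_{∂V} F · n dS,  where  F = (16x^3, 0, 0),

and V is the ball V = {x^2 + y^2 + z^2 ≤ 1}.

By the divergence theorem,

    ∯_{∂V} F · n dS = ∭_V (∇ · F) dV.

Compute the divergence:
    ∇ · F = ∂F_x/∂x + ∂F_y/∂y + ∂F_z/∂z = 48x^2 + 0 + 0 = 48x^2.

In spherical coordinates, x = ρ sin(φ) cos(θ), y = ρ sin(φ) sin(θ), z = ρ cos(φ), dV = ρ^2 sin(φ) dρ dφ dθ, with 0 ≤ ρ ≤ 1, 0 ≤ φ ≤ π, 0 ≤ θ ≤ 2π.

The integrand, after substitution and multiplying by the volume element, becomes (48ρ^2sin(φ)^2cos(θ)^2) · ρ^2 sin(φ), so

    ∭_V (∇·F) dV = ∫_0^{2π} ∫_0^{π} ∫_0^{1} (48ρ^2sin(φ)^2cos(θ)^2) · ρ^2 sin(φ) dρ dφ dθ.

Inner (ρ from 0 to 1): 48sin(φ)^3cos(θ)^2/5.
Middle (φ from 0 to π): 64cos(θ)^2/5.
Outer (θ from 0 to 2π): 64π/5.

Therefore ∯_{∂V} F · n dS = 64π/5.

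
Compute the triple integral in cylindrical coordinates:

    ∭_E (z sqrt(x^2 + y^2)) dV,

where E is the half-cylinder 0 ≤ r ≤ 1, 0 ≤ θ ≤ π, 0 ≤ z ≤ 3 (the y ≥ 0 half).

In cylindrical coordinates, x = r cos(θ), y = r sin(θ), z = z, and dV = r dr dθ dz.

The integrand becomes r z, so

    ∭_E (z sqrt(x^2 + y^2)) dV = ∫_{0}^{π} ∫_{0}^{1} ∫_{0}^{3} (r z) · r dz dr dθ.

Inner (z): 9r^2/2.
Middle (r from 0 to 1): 3/2.
Outer (θ): 3π/2.

Therefore the triple integral equals 3π/2.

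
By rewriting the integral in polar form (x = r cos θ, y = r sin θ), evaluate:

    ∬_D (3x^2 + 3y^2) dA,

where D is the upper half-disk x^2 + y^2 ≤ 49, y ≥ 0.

The region D is 0 ≤ r ≤ 7, 0 ≤ θ ≤ π in polar coordinates, where x = r cos(θ), y = r sin(θ), and dA = r dr dθ.

Under the substitution, the integrand becomes 3r^2, so

    ∬_D (3x^2 + 3y^2) dA = ∫_{0}^{π} ∫_{0}^{7} (3r^2) · r dr dθ.

Inner integral (in r): ∫_{0}^{7} (3r^2) · r dr = 7203/4.

Outer integral (in θ): ∫_{0}^{π} (7203/4) dθ = 7203π/4.

Therefore ∬_D (3x^2 + 3y^2) dA = 7203π/4.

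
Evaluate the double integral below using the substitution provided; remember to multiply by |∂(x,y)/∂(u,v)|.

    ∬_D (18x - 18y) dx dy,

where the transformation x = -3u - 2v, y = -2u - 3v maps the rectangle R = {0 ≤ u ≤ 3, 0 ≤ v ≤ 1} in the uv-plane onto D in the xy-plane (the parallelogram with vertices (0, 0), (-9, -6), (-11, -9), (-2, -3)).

Compute the Jacobian determinant of (x, y) with respect to (u, v):

    ∂(x,y)/∂(u,v) = | -3  -2 | = (-3)(-3) - (-2)(-2) = 5.
                   | -2  -3 |

Its absolute value is |J| = 5 (the area scaling factor).

Substituting x = -3u - 2v, y = -2u - 3v into the integrand,

    18x - 18y → -18u + 18v,

so the integral becomes

    ∬_R (-18u + 18v) · |J| du dv = ∫_0^3 ∫_0^1 (-90u + 90v) dv du.

Inner (v): 45 - 90u.
Outer (u): -270.

Therefore ∬_D (18x - 18y) dx dy = -270.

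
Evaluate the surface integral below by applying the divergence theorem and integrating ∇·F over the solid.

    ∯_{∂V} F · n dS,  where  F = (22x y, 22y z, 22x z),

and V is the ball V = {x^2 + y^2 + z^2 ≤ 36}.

By the divergence theorem,

    ∯_{∂V} F · n dS = ∭_V (∇ · F) dV.

Compute the divergence:
    ∇ · F = ∂F_x/∂x + ∂F_y/∂y + ∂F_z/∂z = 22y + 22z + 22x = 22x + 22y + 22z.

In spherical coordinates, x = ρ sin(φ) cos(θ), y = ρ sin(φ) sin(θ), z = ρ cos(φ), dV = ρ^2 sin(φ) dρ dφ dθ, with 0 ≤ ρ ≤ 6, 0 ≤ φ ≤ π, 0 ≤ θ ≤ 2π.

The integrand, after substitution and multiplying by the volume element, becomes (22ρ (sqrt(2)sin(φ)sin(θ + π/4) + cos(φ))) · ρ^2 sin(φ), so

    ∭_V (∇·F) dV = ∫_0^{2π} ∫_0^{π} ∫_0^{6} (22ρ (sqrt(2)sin(φ)sin(θ + π/4) + cos(φ))) · ρ^2 sin(φ) dρ dφ dθ.

Inner (ρ from 0 to 6): 7128(sqrt(2)sin(φ)sin(θ + π/4) + cos(φ))sin(φ).
Middle (φ from 0 to π): 3564sqrt(2)π sin(θ + π/4).
Outer (θ from 0 to 2π): 0.

Therefore ∯_{∂V} F · n dS = 0.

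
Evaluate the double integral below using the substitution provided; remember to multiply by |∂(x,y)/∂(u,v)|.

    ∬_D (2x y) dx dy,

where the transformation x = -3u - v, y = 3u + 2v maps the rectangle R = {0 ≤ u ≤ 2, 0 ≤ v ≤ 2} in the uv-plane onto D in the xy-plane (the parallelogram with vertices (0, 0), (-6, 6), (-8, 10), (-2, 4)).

Compute the Jacobian determinant of (x, y) with respect to (u, v):

    ∂(x,y)/∂(u,v) = | -3  -1 | = (-3)(2) - (-1)(3) = -3.
                   | 3  2 |

Its absolute value is |J| = 3 (the area scaling factor).

Substituting x = -3u - v, y = 3u + 2v into the integrand,

    2x y → -18u^2 - 18u v - 4v^2,

so the integral becomes

    ∬_R (-18u^2 - 18u v - 4v^2) · |J| du dv = ∫_0^2 ∫_0^2 (-54u^2 - 54u v - 12v^2) dv du.

Inner (v): -108u^2 - 108u - 32.
Outer (u): -568.

Therefore ∬_D (2x y) dx dy = -568.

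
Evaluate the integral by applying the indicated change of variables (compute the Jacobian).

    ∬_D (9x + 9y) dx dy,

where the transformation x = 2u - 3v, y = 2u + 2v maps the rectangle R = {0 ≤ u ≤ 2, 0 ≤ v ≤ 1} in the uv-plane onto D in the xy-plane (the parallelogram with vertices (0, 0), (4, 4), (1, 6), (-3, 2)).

Compute the Jacobian determinant of (x, y) with respect to (u, v):

    ∂(x,y)/∂(u,v) = | 2  -3 | = (2)(2) - (-3)(2) = 10.
                   | 2  2 |

Its absolute value is |J| = 10 (the area scaling factor).

Substituting x = 2u - 3v, y = 2u + 2v into the integrand,

    9x + 9y → 36u - 9v,

so the integral becomes

    ∬_R (36u - 9v) · |J| du dv = ∫_0^2 ∫_0^1 (360u - 90v) dv du.

Inner (v): 360u - 45.
Outer (u): 630.

Therefore ∬_D (9x + 9y) dx dy = 630.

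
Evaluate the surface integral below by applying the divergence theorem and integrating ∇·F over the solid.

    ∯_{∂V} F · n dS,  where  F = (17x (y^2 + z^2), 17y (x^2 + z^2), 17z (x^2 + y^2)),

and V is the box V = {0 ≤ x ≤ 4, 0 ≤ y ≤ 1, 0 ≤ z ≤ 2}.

By the divergence theorem,

    ∯_{∂V} F · n dS = ∭_V (∇ · F) dV.

Compute the divergence:
    ∇ · F = ∂F_x/∂x + ∂F_y/∂y + ∂F_z/∂z = 17y^2 + 17z^2 + 17x^2 + 17z^2 + 17x^2 + 17y^2 = 34x^2 + 34y^2 + 34z^2.

V is a rectangular box, so dV = dx dy dz with 0 ≤ x ≤ 4, 0 ≤ y ≤ 1, 0 ≤ z ≤ 2.

Integrate (34x^2 + 34y^2 + 34z^2) over V as an iterated integral:

    ∭_V (∇·F) dV = ∫_0^{4} ∫_0^{1} ∫_0^{2} (34x^2 + 34y^2 + 34z^2) dz dy dx.

Inner (z from 0 to 2): 68x^2 + 68y^2 + 272/3.
Middle (y from 0 to 1): 68x^2 + 340/3.
Outer (x from 0 to 4): 1904.

Therefore ∯_{∂V} F · n dS = 1904.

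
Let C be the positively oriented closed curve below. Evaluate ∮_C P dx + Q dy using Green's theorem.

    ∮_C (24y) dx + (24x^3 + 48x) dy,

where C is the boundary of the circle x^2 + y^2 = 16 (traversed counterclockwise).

Green's theorem converts the closed line integral into a double integral over the enclosed region D:

    ∮_C P dx + Q dy = ∬_D (∂Q/∂x - ∂P/∂y) dA.

Here P = 24y, Q = 24x^3 + 48x, so

    ∂Q/∂x = 72x^2 + 48,    ∂P/∂y = 24,
    ∂Q/∂x - ∂P/∂y = 72x^2 + 24.

D is the region x^2 + y^2 ≤ 16. Evaluating the double integral:

In polar coordinates (x = r cos θ, y = r sin θ, dA = r dr dθ) the integrand becomes 72r^2cos(θ)^2 + 24, so

    ∬_D (72x^2 + 24) dA = ∫_0^{2π} ∫_0^{4} (72r^2cos(θ)^2 + 24) · r dr dθ.

Inner (r from 0 to 4): 4608cos(θ)^2 + 192.
Outer (θ from 0 to 2π): 4992π.

Therefore ∮_C P dx + Q dy = 4992π.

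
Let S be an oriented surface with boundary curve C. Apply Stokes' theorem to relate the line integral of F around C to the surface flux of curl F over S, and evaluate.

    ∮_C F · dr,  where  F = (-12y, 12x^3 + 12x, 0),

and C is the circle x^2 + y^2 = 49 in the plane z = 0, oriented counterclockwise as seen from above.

Let S be the flat disk x^2 + y^2 ≤ 49 in the plane z = 0, with upward unit normal n̂ = ẑ. By Stokes' theorem,

    ∮_C F · dr = ∬_S (∇ × F) · n̂ dS = ∬_D (curl F)_z dA,

where D is the disk x^2 + y^2 ≤ 49.

Compute the curl of F = (-12y, 12x^3 + 12x, 0):
    (∇ × F)_x = ∂F_z/∂y - ∂F_y/∂z = 0,
    (∇ × F)_y = ∂F_x/∂z - ∂F_z/∂x = 0,
    (∇ × F)_z = ∂F_y/∂x - ∂F_x/∂y = 36x^2 + 24.

On z = 0, (curl F)_z = 36x^2 + 24.

Convert to polar (x = r cos θ, y = r sin θ, dA = r dr dθ); the integrand becomes 36r^2cos(θ)^2 + 24, so

    ∬_D (curl F)_z dA = ∫_0^{2π} ∫_0^{7} (36r^2cos(θ)^2 + 24) · r dr dθ.

Inner (r from 0 to 7): 21609cos(θ)^2 + 588.
Outer (θ from 0 to 2π): 22785π.

Therefore ∮_C F · dr = 22785π.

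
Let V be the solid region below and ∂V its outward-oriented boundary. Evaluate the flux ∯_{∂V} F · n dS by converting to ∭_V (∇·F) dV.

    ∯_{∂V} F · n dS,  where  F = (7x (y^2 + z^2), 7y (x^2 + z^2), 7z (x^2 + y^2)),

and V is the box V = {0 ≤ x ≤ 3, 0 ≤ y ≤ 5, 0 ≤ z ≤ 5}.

By the divergence theorem,

    ∯_{∂V} F · n dS = ∭_V (∇ · F) dV.

Compute the divergence:
    ∇ · F = ∂F_x/∂x + ∂F_y/∂y + ∂F_z/∂z = 7y^2 + 7z^2 + 7x^2 + 7z^2 + 7x^2 + 7y^2 = 14x^2 + 14y^2 + 14z^2.

V is a rectangular box, so dV = dx dy dz with 0 ≤ x ≤ 3, 0 ≤ y ≤ 5, 0 ≤ z ≤ 5.

Integrate (14x^2 + 14y^2 + 14z^2) over V as an iterated integral:

    ∭_V (∇·F) dV = ∫_0^{3} ∫_0^{5} ∫_0^{5} (14x^2 + 14y^2 + 14z^2) dz dy dx.

Inner (z from 0 to 5): 70x^2 + 70y^2 + 1750/3.
Middle (y from 0 to 5): 350x^2 + 17500/3.
Outer (x from 0 to 3): 20650.

Therefore ∯_{∂V} F · n dS = 20650.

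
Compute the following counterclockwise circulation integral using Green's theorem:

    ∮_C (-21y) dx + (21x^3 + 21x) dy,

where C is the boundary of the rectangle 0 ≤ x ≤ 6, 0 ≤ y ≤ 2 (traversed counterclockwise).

Green's theorem converts the closed line integral into a double integral over the enclosed region D:

    ∮_C P dx + Q dy = ∬_D (∂Q/∂x - ∂P/∂y) dA.

Here P = -21y, Q = 21x^3 + 21x, so

    ∂Q/∂x = 63x^2 + 21,    ∂P/∂y = -21,
    ∂Q/∂x - ∂P/∂y = 63x^2 + 42.

D is the region 0 ≤ x ≤ 6, 0 ≤ y ≤ 2. Evaluating the double integral:

    ∬_D (63x^2 + 42) dA = ∫_0^{6} ∫_0^{2} (63x^2 + 42) dy dx.

Inner (y from 0 to 2): 126x^2 + 84.
Outer (x from 0 to 6): 9576.

Therefore ∮_C P dx + Q dy = 9576.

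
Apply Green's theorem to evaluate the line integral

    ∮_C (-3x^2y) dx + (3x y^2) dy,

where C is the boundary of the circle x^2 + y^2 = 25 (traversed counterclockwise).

Green's theorem converts the closed line integral into a double integral over the enclosed region D:

    ∮_C P dx + Q dy = ∬_D (∂Q/∂x - ∂P/∂y) dA.

Here P = -3x^2y, Q = 3x y^2, so

    ∂Q/∂x = 3y^2,    ∂P/∂y = -3x^2,
    ∂Q/∂x - ∂P/∂y = 3x^2 + 3y^2.

D is the region x^2 + y^2 ≤ 25. Evaluating the double integral:

In polar coordinates (x = r cos θ, y = r sin θ, dA = r dr dθ) the integrand becomes 3r^2, so

    ∬_D (3x^2 + 3y^2) dA = ∫_0^{2π} ∫_0^{5} (3r^2) · r dr dθ.

Inner (r from 0 to 5): 1875/4.
Outer (θ from 0 to 2π): 1875π/2.

Therefore ∮_C P dx + Q dy = 1875π/2.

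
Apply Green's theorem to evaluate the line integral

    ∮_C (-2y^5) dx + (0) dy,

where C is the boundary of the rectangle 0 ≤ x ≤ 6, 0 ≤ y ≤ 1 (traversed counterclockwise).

Green's theorem converts the closed line integral into a double integral over the enclosed region D:

    ∮_C P dx + Q dy = ∬_D (∂Q/∂x - ∂P/∂y) dA.

Here P = -2y^5, Q = 0, so

    ∂Q/∂x = 0,    ∂P/∂y = -10y^4,
    ∂Q/∂x - ∂P/∂y = 10y^4.

D is the region 0 ≤ x ≤ 6, 0 ≤ y ≤ 1. Evaluating the double integral:

    ∬_D (10y^4) dA = ∫_0^{6} ∫_0^{1} (10y^4) dy dx.

Inner (y from 0 to 1): 2.
Outer (x from 0 to 6): 12.

Therefore ∮_C P dx + Q dy = 12.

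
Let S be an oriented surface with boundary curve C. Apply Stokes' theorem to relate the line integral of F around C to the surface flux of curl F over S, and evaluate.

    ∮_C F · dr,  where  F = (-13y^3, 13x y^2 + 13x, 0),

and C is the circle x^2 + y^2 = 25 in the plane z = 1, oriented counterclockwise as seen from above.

Let S be the flat disk x^2 + y^2 ≤ 25 in the plane z = 1, with upward unit normal n̂ = ẑ. By Stokes' theorem,

    ∮_C F · dr = ∬_S (∇ × F) · n̂ dS = ∬_D (curl F)_z dA,

where D is the disk x^2 + y^2 ≤ 25.

Compute the curl of F = (-13y^3, 13x y^2 + 13x, 0):
    (∇ × F)_x = ∂F_z/∂y - ∂F_y/∂z = 0,
    (∇ × F)_y = ∂F_x/∂z - ∂F_z/∂x = 0,
    (∇ × F)_z = ∂F_y/∂x - ∂F_x/∂y = 52y^2 + 13.

On z = 1, (curl F)_z = 52y^2 + 13.

Convert to polar (x = r cos θ, y = r sin θ, dA = r dr dθ); the integrand becomes 52r^2sin(θ)^2 + 13, so

    ∬_D (curl F)_z dA = ∫_0^{2π} ∫_0^{5} (52r^2sin(θ)^2 + 13) · r dr dθ.

Inner (r from 0 to 5): 8125sin(θ)^2 + 325/2.
Outer (θ from 0 to 2π): 8450π.

Therefore ∮_C F · dr = 8450π.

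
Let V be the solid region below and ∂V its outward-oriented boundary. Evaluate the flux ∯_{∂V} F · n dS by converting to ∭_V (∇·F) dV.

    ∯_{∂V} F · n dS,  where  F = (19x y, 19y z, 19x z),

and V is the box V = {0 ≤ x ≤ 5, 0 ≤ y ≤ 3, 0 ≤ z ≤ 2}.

By the divergence theorem,

    ∯_{∂V} F · n dS = ∭_V (∇ · F) dV.

Compute the divergence:
    ∇ · F = ∂F_x/∂x + ∂F_y/∂y + ∂F_z/∂z = 19y + 19z + 19x = 19x + 19y + 19z.

V is a rectangular box, so dV = dx dy dz with 0 ≤ x ≤ 5, 0 ≤ y ≤ 3, 0 ≤ z ≤ 2.

Integrate (19x + 19y + 19z) over V as an iterated integral:

    ∭_V (∇·F) dV = ∫_0^{5} ∫_0^{3} ∫_0^{2} (19x + 19y + 19z) dz dy dx.

Inner (z from 0 to 2): 38x + 38y + 38.
Middle (y from 0 to 3): 114x + 285.
Outer (x from 0 to 5): 2850.

Therefore ∯_{∂V} F · n dS = 2850.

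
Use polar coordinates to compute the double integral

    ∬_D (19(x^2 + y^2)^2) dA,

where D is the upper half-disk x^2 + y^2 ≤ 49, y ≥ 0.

The region D is 0 ≤ r ≤ 7, 0 ≤ θ ≤ π in polar coordinates, where x = r cos(θ), y = r sin(θ), and dA = r dr dθ.

Under the substitution, the integrand becomes 19r^4, so

    ∬_D (19(x^2 + y^2)^2) dA = ∫_{0}^{π} ∫_{0}^{7} (19r^4) · r dr dθ.

Inner integral (in r): ∫_{0}^{7} (19r^4) · r dr = 2235331/6.

Outer integral (in θ): ∫_{0}^{π} (2235331/6) dθ = 2235331π/6.

Therefore ∬_D (19(x^2 + y^2)^2) dA = 2235331π/6.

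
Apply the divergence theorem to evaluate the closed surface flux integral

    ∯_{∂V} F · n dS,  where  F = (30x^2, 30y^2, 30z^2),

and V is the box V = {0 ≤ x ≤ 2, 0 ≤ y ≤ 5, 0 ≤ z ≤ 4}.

By the divergence theorem,

    ∯_{∂V} F · n dS = ∭_V (∇ · F) dV.

Compute the divergence:
    ∇ · F = ∂F_x/∂x + ∂F_y/∂y + ∂F_z/∂z = 60x + 60y + 60z.

V is a rectangular box, so dV = dx dy dz with 0 ≤ x ≤ 2, 0 ≤ y ≤ 5, 0 ≤ z ≤ 4.

Integrate (60x + 60y + 60z) over V as an iterated integral:

    ∭_V (∇·F) dV = ∫_0^{2} ∫_0^{5} ∫_0^{4} (60x + 60y + 60z) dz dy dx.

Inner (z from 0 to 4): 240x + 240y + 480.
Middle (y from 0 to 5): 1200x + 5400.
Outer (x from 0 to 2): 13200.

Therefore ∯_{∂V} F · n dS = 13200.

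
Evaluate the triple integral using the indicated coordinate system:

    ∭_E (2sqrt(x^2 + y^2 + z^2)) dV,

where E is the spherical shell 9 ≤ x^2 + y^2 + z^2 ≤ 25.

In spherical coordinates, x = ρ sin(φ) cos(θ), y = ρ sin(φ) sin(θ), z = ρ cos(φ), and dV = ρ^2 sin(φ) dρ dφ dθ.

The integrand becomes 2ρ, so

    ∭_E (2sqrt(x^2 + y^2 + z^2)) dV = ∫_{0}^{2π} ∫_{0}^{π} ∫_{3}^{5} (2ρ) · ρ^2 sin(φ) dρ dφ dθ.

Inner (ρ): 272sin(φ).
Middle (φ): 544.
Outer (θ): 1088π.

Therefore the triple integral equals 1088π.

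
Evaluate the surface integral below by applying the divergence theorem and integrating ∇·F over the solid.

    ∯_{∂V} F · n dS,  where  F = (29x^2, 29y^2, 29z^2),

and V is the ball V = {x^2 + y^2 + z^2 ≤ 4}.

By the divergence theorem,

    ∯_{∂V} F · n dS = ∭_V (∇ · F) dV.

Compute the divergence:
    ∇ · F = ∂F_x/∂x + ∂F_y/∂y + ∂F_z/∂z = 58x + 58y + 58z.

In spherical coordinates, x = ρ sin(φ) cos(θ), y = ρ sin(φ) sin(θ), z = ρ cos(φ), dV = ρ^2 sin(φ) dρ dφ dθ, with 0 ≤ ρ ≤ 2, 0 ≤ φ ≤ π, 0 ≤ θ ≤ 2π.

The integrand, after substitution and multiplying by the volume element, becomes (58ρ (sqrt(2)sin(φ)sin(θ + π/4) + cos(φ))) · ρ^2 sin(φ), so

    ∭_V (∇·F) dV = ∫_0^{2π} ∫_0^{π} ∫_0^{2} (58ρ (sqrt(2)sin(φ)sin(θ + π/4) + cos(φ))) · ρ^2 sin(φ) dρ dφ dθ.

Inner (ρ from 0 to 2): 232(sqrt(2)sin(φ)sin(θ + π/4) + cos(φ))sin(φ).
Middle (φ from 0 to π): 116sqrt(2)π sin(θ + π/4).
Outer (θ from 0 to 2π): 0.

Therefore ∯_{∂V} F · n dS = 0.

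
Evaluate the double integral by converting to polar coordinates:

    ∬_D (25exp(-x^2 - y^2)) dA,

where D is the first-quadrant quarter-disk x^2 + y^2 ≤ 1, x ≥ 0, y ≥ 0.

The region D is 0 ≤ r ≤ 1, 0 ≤ θ ≤ π/2 in polar coordinates, where x = r cos(θ), y = r sin(θ), and dA = r dr dθ.

Under the substitution, the integrand becomes 25exp(-r^2), so

    ∬_D (25exp(-x^2 - y^2)) dA = ∫_{0}^{π/2} ∫_{0}^{1} (25exp(-r^2)) · r dr dθ.

Inner integral (in r): ∫_{0}^{1} (25exp(-r^2)) · r dr = 25/2 - 25exp(-1)/2.

Outer integral (in θ): ∫_{0}^{π/2} (25/2 - 25exp(-1)/2) dθ = -25π (1 - e)exp(-1)/4.

Therefore ∬_D (25exp(-x^2 - y^2)) dA = -25π (1 - e)exp(-1)/4.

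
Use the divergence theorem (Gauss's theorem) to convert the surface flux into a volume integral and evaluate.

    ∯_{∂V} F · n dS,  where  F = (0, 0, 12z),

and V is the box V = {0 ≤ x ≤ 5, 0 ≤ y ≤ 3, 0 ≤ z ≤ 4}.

By the divergence theorem,

    ∯_{∂V} F · n dS = ∭_V (∇ · F) dV.

Compute the divergence:
    ∇ · F = ∂F_x/∂x + ∂F_y/∂y + ∂F_z/∂z = 0 + 0 + 12 = 12.

V is a rectangular box, so dV = dx dy dz with 0 ≤ x ≤ 5, 0 ≤ y ≤ 3, 0 ≤ z ≤ 4.

Integrate (12) over V as an iterated integral:

    ∭_V (∇·F) dV = ∫_0^{5} ∫_0^{3} ∫_0^{4} (12) dz dy dx.

Inner (z from 0 to 4): 48.
Middle (y from 0 to 3): 144.
Outer (x from 0 to 5): 720.

Therefore ∯_{∂V} F · n dS = 720.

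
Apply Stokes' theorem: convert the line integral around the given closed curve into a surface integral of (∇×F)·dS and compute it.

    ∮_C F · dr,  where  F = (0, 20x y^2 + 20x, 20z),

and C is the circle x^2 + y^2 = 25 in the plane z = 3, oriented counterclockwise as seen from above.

Let S be the flat disk x^2 + y^2 ≤ 25 in the plane z = 3, with upward unit normal n̂ = ẑ. By Stokes' theorem,

    ∮_C F · dr = ∬_S (∇ × F) · n̂ dS = ∬_D (curl F)_z dA,

where D is the disk x^2 + y^2 ≤ 25.

Compute the curl of F = (0, 20x y^2 + 20x, 20z):
    (∇ × F)_x = ∂F_z/∂y - ∂F_y/∂z = 0,
    (∇ × F)_y = ∂F_x/∂z - ∂F_z/∂x = 0,
    (∇ × F)_z = ∂F_y/∂x - ∂F_x/∂y = 20y^2 + 20.

On z = 3, (curl F)_z = 20y^2 + 20.

Convert to polar (x = r cos θ, y = r sin θ, dA = r dr dθ); the integrand becomes 20r^2sin(θ)^2 + 20, so

    ∬_D (curl F)_z dA = ∫_0^{2π} ∫_0^{5} (20r^2sin(θ)^2 + 20) · r dr dθ.

Inner (r from 0 to 5): 3125sin(θ)^2 + 250.
Outer (θ from 0 to 2π): 3625π.

Therefore ∮_C F · dr = 3625π.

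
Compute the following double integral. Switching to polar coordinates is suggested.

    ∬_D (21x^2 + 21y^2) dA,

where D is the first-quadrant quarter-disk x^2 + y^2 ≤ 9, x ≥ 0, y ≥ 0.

The region D is 0 ≤ r ≤ 3, 0 ≤ θ ≤ π/2 in polar coordinates, where x = r cos(θ), y = r sin(θ), and dA = r dr dθ.

Under the substitution, the integrand becomes 21r^2, so

    ∬_D (21x^2 + 21y^2) dA = ∫_{0}^{π/2} ∫_{0}^{3} (21r^2) · r dr dθ.

Inner integral (in r): ∫_{0}^{3} (21r^2) · r dr = 1701/4.

Outer integral (in θ): ∫_{0}^{π/2} (1701/4) dθ = 1701π/8.

Therefore ∬_D (21x^2 + 21y^2) dA = 1701π/8.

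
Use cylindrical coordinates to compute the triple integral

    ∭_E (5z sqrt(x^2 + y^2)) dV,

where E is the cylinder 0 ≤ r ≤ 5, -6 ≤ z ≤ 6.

In cylindrical coordinates, x = r cos(θ), y = r sin(θ), z = z, and dV = r dr dθ dz.

The integrand becomes 5r z, so

    ∭_E (5z sqrt(x^2 + y^2)) dV = ∫_{0}^{2π} ∫_{0}^{5} ∫_{-6}^{6} (5r z) · r dz dr dθ.

Inner (z): 0.
Middle (r from 0 to 5): 0.
Outer (θ): 0.

Therefore the triple integral equals 0.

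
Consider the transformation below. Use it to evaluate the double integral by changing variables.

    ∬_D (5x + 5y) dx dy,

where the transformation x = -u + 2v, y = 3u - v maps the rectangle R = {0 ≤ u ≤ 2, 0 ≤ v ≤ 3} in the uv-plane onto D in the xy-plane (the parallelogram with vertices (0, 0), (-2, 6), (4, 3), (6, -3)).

Compute the Jacobian determinant of (x, y) with respect to (u, v):

    ∂(x,y)/∂(u,v) = | -1  2 | = (-1)(-1) - (2)(3) = -5.
                   | 3  -1 |

Its absolute value is |J| = 5 (the area scaling factor).

Substituting x = -u + 2v, y = 3u - v into the integrand,

    5x + 5y → 10u + 5v,

so the integral becomes

    ∬_R (10u + 5v) · |J| du dv = ∫_0^2 ∫_0^3 (50u + 25v) dv du.

Inner (v): 150u + 225/2.
Outer (u): 525.

Therefore ∬_D (5x + 5y) dx dy = 525.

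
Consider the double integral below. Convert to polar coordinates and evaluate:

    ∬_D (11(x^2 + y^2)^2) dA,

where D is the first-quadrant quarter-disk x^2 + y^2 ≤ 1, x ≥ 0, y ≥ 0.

The region D is 0 ≤ r ≤ 1, 0 ≤ θ ≤ π/2 in polar coordinates, where x = r cos(θ), y = r sin(θ), and dA = r dr dθ.

Under the substitution, the integrand becomes 11r^4, so

    ∬_D (11(x^2 + y^2)^2) dA = ∫_{0}^{π/2} ∫_{0}^{1} (11r^4) · r dr dθ.

Inner integral (in r): ∫_{0}^{1} (11r^4) · r dr = 11/6.

Outer integral (in θ): ∫_{0}^{π/2} (11/6) dθ = 11π/12.

Therefore ∬_D (11(x^2 + y^2)^2) dA = 11π/12.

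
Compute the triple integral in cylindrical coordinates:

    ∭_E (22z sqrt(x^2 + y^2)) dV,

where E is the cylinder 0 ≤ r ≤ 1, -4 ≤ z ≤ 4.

In cylindrical coordinates, x = r cos(θ), y = r sin(θ), z = z, and dV = r dr dθ dz.

The integrand becomes 22r z, so

    ∭_E (22z sqrt(x^2 + y^2)) dV = ∫_{0}^{2π} ∫_{0}^{1} ∫_{-4}^{4} (22r z) · r dz dr dθ.

Inner (z): 0.
Middle (r from 0 to 1): 0.
Outer (θ): 0.

Therefore the triple integral equals 0.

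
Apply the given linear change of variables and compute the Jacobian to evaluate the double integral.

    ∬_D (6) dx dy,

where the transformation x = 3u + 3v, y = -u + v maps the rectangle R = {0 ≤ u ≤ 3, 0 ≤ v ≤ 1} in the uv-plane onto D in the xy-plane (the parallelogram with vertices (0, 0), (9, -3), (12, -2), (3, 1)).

Compute the Jacobian determinant of (x, y) with respect to (u, v):

    ∂(x,y)/∂(u,v) = | 3  3 | = (3)(1) - (3)(-1) = 6.
                   | -1  1 |

Its absolute value is |J| = 6 (the area scaling factor).

Substituting x = 3u + 3v, y = -u + v into the integrand,

    6 → 6,

so the integral becomes

    ∬_R (6) · |J| du dv = ∫_0^3 ∫_0^1 (36) dv du.

Inner (v): 36.
Outer (u): 108.

Therefore ∬_D (6) dx dy = 108.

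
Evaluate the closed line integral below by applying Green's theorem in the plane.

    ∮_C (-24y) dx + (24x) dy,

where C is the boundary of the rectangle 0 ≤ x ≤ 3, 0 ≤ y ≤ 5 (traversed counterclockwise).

Green's theorem converts the closed line integral into a double integral over the enclosed region D:

    ∮_C P dx + Q dy = ∬_D (∂Q/∂x - ∂P/∂y) dA.

Here P = -24y, Q = 24x, so

    ∂Q/∂x = 24,    ∂P/∂y = -24,
    ∂Q/∂x - ∂P/∂y = 48.

D is the region 0 ≤ x ≤ 3, 0 ≤ y ≤ 5. Evaluating the double integral:

    ∬_D (48) dA = ∫_0^{3} ∫_0^{5} (48) dy dx.

Inner (y from 0 to 5): 240.
Outer (x from 0 to 3): 720.

Therefore ∮_C P dx + Q dy = 720.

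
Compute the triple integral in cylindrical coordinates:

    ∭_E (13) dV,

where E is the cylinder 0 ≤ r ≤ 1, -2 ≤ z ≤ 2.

In cylindrical coordinates, x = r cos(θ), y = r sin(θ), z = z, and dV = r dr dθ dz.

The integrand becomes 13, so

    ∭_E (13) dV = ∫_{0}^{2π} ∫_{0}^{1} ∫_{-2}^{2} (13) · r dz dr dθ.

Inner (z): 52r.
Middle (r from 0 to 1): 26.
Outer (θ): 52π.

Therefore the triple integral equals 52π.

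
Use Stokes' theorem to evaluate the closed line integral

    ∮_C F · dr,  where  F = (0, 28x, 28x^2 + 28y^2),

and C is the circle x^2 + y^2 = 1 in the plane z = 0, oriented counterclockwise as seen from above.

Let S be the flat disk x^2 + y^2 ≤ 1 in the plane z = 0, with upward unit normal n̂ = ẑ. By Stokes' theorem,

    ∮_C F · dr = ∬_S (∇ × F) · n̂ dS = ∬_D (curl F)_z dA,

where D is the disk x^2 + y^2 ≤ 1.

Compute the curl of F = (0, 28x, 28x^2 + 28y^2):
    (∇ × F)_x = ∂F_z/∂y - ∂F_y/∂z = 56y,
    (∇ × F)_y = ∂F_x/∂z - ∂F_z/∂x = -56x,
    (∇ × F)_z = ∂F_y/∂x - ∂F_x/∂y = 28.

On z = 0, (curl F)_z = 28.

Convert to polar (x = r cos θ, y = r sin θ, dA = r dr dθ); the integrand becomes 28, so

    ∬_D (curl F)_z dA = ∫_0^{2π} ∫_0^{1} (28) · r dr dθ.

Inner (r from 0 to 1): 14.
Outer (θ from 0 to 2π): 28π.

Therefore ∮_C F · dr = 28π.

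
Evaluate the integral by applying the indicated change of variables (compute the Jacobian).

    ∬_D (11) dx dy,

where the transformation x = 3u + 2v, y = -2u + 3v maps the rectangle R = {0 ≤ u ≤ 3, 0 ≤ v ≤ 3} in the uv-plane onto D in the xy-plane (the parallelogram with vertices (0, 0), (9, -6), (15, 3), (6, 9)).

Compute the Jacobian determinant of (x, y) with respect to (u, v):

    ∂(x,y)/∂(u,v) = | 3  2 | = (3)(3) - (2)(-2) = 13.
                   | -2  3 |

Its absolute value is |J| = 13 (the area scaling factor).

Substituting x = 3u + 2v, y = -2u + 3v into the integrand,

    11 → 11,

so the integral becomes

    ∬_R (11) · |J| du dv = ∫_0^3 ∫_0^3 (143) dv du.

Inner (v): 429.
Outer (u): 1287.

Therefore ∬_D (11) dx dy = 1287.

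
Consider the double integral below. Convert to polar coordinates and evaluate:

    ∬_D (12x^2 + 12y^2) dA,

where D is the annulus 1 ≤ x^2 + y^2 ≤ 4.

The region D is 1 ≤ r ≤ 2, 0 ≤ θ ≤ 2π in polar coordinates, where x = r cos(θ), y = r sin(θ), and dA = r dr dθ.

Under the substitution, the integrand becomes 12r^2, so

    ∬_D (12x^2 + 12y^2) dA = ∫_{0}^{2π} ∫_{1}^{2} (12r^2) · r dr dθ.

Inner integral (in r): ∫_{1}^{2} (12r^2) · r dr = 45.

Outer integral (in θ): ∫_{0}^{2π} (45) dθ = 90π.

Therefore ∬_D (12x^2 + 12y^2) dA = 90π.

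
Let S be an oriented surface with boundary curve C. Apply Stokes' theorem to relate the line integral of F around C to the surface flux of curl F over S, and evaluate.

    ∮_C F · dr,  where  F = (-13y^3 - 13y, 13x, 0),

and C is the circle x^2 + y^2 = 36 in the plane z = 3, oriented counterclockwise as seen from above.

Let S be the flat disk x^2 + y^2 ≤ 36 in the plane z = 3, with upward unit normal n̂ = ẑ. By Stokes' theorem,

    ∮_C F · dr = ∬_S (∇ × F) · n̂ dS = ∬_D (curl F)_z dA,

where D is the disk x^2 + y^2 ≤ 36.

Compute the curl of F = (-13y^3 - 13y, 13x, 0):
    (∇ × F)_x = ∂F_z/∂y - ∂F_y/∂z = 0,
    (∇ × F)_y = ∂F_x/∂z - ∂F_z/∂x = 0,
    (∇ × F)_z = ∂F_y/∂x - ∂F_x/∂y = 39y^2 + 26.

On z = 3, (curl F)_z = 39y^2 + 26.

Convert to polar (x = r cos θ, y = r sin θ, dA = r dr dθ); the integrand becomes 39r^2sin(θ)^2 + 26, so

    ∬_D (curl F)_z dA = ∫_0^{2π} ∫_0^{6} (39r^2sin(θ)^2 + 26) · r dr dθ.

Inner (r from 0 to 6): 12636sin(θ)^2 + 468.
Outer (θ from 0 to 2π): 13572π.

Therefore ∮_C F · dr = 13572π.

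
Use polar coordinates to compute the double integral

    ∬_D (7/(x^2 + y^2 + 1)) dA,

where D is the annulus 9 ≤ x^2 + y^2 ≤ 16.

The region D is 3 ≤ r ≤ 4, 0 ≤ θ ≤ 2π in polar coordinates, where x = r cos(θ), y = r sin(θ), and dA = r dr dθ.

Under the substitution, the integrand becomes 7/(r^2 + 1), so

    ∬_D (7/(x^2 + y^2 + 1)) dA = ∫_{0}^{2π} ∫_{3}^{4} (7/(r^2 + 1)) · r dr dθ.

Inner integral (in r): ∫_{3}^{4} (7/(r^2 + 1)) · r dr = log(4913sqrt(170)/10000).

Outer integral (in θ): ∫_{0}^{2π} (log(4913sqrt(170)/10000)) dθ = log((4913sqrt(170)/10000)^(2π)).

Therefore ∬_D (7/(x^2 + y^2 + 1)) dA = log((4913sqrt(170)/10000)^(2π)).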